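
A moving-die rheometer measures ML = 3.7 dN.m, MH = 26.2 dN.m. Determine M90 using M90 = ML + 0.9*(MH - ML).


M90 = ML + 0.9 * (MH - ML)
M90 = 3.7 + 0.9 * (26.2 - 3.7)
M90 = 3.7 + 0.9 * 22.5
M90 = 23.95 dN.m

23.95 dN.m


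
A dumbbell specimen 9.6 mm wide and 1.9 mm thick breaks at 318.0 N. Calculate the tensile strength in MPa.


Area = width * thickness = 9.6 * 1.9 = 18.24 mm^2
TS = force / area = 318.0 / 18.24 = 17.43 MPa

17.43 MPa


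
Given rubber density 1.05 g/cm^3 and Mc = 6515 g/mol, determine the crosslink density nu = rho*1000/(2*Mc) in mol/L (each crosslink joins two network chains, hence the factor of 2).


nu = rho * 1000 / (2 * Mc)
nu = 1.05 * 1000 / (2 * 6515)
nu = 1050.0 / 13030
nu = 0.0806 mol/L

0.0806 mol/L


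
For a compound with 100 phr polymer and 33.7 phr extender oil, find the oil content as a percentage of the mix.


Oil % = oil / (100 + oil) * 100
= 33.7 / (100 + 33.7) * 100
= 33.7 / 133.7 * 100
= 25.21%

25.21%


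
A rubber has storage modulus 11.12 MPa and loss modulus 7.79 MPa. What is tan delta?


tan delta = E'' / E'
= 7.79 / 11.12
= 0.7005

tan delta = 0.7005


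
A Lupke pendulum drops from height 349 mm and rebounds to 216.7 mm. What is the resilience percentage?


Resilience = h_rebound / h_drop * 100
= 216.7 / 349 * 100
= 62.1%

62.1%


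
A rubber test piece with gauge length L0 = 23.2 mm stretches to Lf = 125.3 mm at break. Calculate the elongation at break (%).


Elongation = (Lf - L0) / L0 * 100
= (125.3 - 23.2) / 23.2 * 100
= 102.1 / 23.2 * 100
= 440.1%

440.1%


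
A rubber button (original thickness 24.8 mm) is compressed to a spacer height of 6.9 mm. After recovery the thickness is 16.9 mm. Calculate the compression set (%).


CS = (t0 - recovered) / (t0 - ts) * 100
= (24.8 - 16.9) / (24.8 - 6.9) * 100
= 7.9 / 17.9 * 100
= 44.1%

44.1%


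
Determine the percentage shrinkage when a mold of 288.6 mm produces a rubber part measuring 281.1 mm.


Shrinkage = (mold - part) / mold * 100
= (288.6 - 281.1) / 288.6 * 100
= 7.5 / 288.6 * 100
= 2.6%

2.6%


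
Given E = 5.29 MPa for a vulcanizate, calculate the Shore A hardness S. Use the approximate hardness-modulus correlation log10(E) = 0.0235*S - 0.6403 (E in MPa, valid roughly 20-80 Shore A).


log10(E) = 0.0235*S - 0.6403  =>  S = (log10(E) + 0.6403) / 0.0235
log10(5.29) = 0.723456
S = (0.723456 + 0.6403) / 0.0235 = 1.363756 / 0.0235
S = 58.0

Shore A = 58.0


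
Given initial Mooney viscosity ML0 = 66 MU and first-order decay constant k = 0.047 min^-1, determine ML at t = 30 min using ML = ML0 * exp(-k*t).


ML = ML0 * exp(-k * t)
ML = 66 * exp(-0.047 * 30)
ML = 66 * 0.2441
ML = 16.11 MU

16.11 MU


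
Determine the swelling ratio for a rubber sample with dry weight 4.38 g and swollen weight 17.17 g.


Q = W_swollen / W_dry
Q = 17.17 / 4.38
Q = 3.92

Q = 3.92


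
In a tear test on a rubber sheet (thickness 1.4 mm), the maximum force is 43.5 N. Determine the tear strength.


Tear strength = force / thickness
= 43.5 / 1.4
= 31.07 N/mm

31.07 N/mm


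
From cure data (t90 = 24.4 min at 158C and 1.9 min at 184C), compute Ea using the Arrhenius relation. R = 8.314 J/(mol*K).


T1 = 431.15 K, T2 = 457.15 K
1/T1 - 1/T2 = 1.3191e-04
ln(t1/t2) = ln(24.4/1.9) = 2.5527
Ea = 8.314 * 2.5527 / 1.3191e-04 = 160889.8107 J/mol
Ea = 160.89 kJ/mol

160.89 kJ/mol


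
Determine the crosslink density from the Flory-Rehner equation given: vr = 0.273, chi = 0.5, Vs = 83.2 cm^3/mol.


ln(1 - vr) = ln(1 - 0.273) = -0.3188
Numerator = -((-0.3188) + 0.273 + 0.5 * 0.273^2) = 0.0086
Denominator = 83.2 * (0.273^(1/3) - 0.273/2) = 42.6163
nu = 0.0086 / 42.6163 = 2.0096e-04 mol/cm^3

2.0096e-04 mol/cm^3


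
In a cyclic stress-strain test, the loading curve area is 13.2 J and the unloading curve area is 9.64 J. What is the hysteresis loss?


Hysteresis loss = loading - unloading
= 13.2 - 9.64
= 3.56 J

3.56 J


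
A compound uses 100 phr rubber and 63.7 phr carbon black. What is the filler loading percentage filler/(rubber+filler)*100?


Filler % = filler / (rubber + filler) * 100
= 63.7 / (100 + 63.7) * 100
= 63.7 / 163.7 * 100
= 38.91%

38.91%


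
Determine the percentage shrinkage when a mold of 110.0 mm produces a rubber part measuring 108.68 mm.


Shrinkage = (mold - part) / mold * 100
= (110.0 - 108.68) / 110.0 * 100
= 1.32 / 110.0 * 100
= 1.2%

1.2%


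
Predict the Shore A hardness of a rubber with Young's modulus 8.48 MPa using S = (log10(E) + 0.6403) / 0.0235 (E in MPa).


log10(E) = 0.0235*S - 0.6403  =>  S = (log10(E) + 0.6403) / 0.0235
log10(8.48) = 0.928396
S = (0.928396 + 0.6403) / 0.0235 = 1.568696 / 0.0235
S = 66.8

Shore A = 66.8


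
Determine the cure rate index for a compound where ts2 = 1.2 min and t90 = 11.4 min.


CRI = 100 / (t90 - ts2)
= 100 / (11.4 - 1.2)
= 100 / 10.2
= 9.8 min^-1

9.8 min^-1


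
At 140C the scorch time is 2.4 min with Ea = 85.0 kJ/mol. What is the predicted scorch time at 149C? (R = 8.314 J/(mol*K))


Convert temperatures: T1 = 140 + 273.15 = 413.15 K, T2 = 149 + 273.15 = 422.15 K
ts2_new = 2.4 * exp(85000 / 8.314 * (1/422.15 - 1/413.15))
1/T2 - 1/T1 = -5.1602e-05
ts2_new = 1.42 min

1.42 min


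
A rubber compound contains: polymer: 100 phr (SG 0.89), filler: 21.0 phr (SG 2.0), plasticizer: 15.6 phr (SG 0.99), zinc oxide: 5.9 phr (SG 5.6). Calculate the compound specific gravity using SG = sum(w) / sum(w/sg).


Sum of weights = 142.5
Volume contributions:
  polymer: 100/0.89 = 112.3596
  filler: 21.0/2.0 = 10.5000
  plasticizer: 15.6/0.99 = 15.7576
  zinc oxide: 5.9/5.6 = 1.0536
Sum of volumes = 139.6707
SG = 142.5 / 139.6707 = 1.02

SG = 1.02


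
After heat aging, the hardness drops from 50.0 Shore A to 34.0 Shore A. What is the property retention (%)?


Retention = aged / original * 100
= 34.0 / 50.0 * 100
= 68.0%

68.0%


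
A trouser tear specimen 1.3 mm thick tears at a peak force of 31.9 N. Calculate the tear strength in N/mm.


Tear strength = force / thickness
= 31.9 / 1.3
= 24.54 N/mm

24.54 N/mm


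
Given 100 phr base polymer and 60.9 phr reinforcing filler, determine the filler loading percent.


Filler % = filler / (rubber + filler) * 100
= 60.9 / (100 + 60.9) * 100
= 60.9 / 160.9 * 100
= 37.85%

37.85%


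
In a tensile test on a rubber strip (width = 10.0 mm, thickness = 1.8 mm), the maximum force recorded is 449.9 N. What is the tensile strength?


Area = width * thickness = 10.0 * 1.8 = 18.0 mm^2
TS = force / area = 449.9 / 18.0 = 24.99 MPa

24.99 MPa


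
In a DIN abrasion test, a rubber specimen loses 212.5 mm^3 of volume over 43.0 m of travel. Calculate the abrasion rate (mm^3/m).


Rate = volume_loss / distance
= 212.5 / 43.0
= 4.942 mm^3/m

4.942 mm^3/m


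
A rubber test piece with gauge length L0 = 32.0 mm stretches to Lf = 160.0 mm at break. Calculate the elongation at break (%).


Elongation = (Lf - L0) / L0 * 100
= (160.0 - 32.0) / 32.0 * 100
= 128.0 / 32.0 * 100
= 400.0%

400.0%


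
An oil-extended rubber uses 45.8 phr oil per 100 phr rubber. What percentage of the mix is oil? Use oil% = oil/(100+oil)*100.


Oil % = oil / (100 + oil) * 100
= 45.8 / (100 + 45.8) * 100
= 45.8 / 145.8 * 100
= 31.41%

31.41%


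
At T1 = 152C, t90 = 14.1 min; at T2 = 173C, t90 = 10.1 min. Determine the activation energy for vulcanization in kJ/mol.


T1 = 425.15 K, T2 = 446.15 K
1/T1 - 1/T2 = 1.1071e-04
ln(t1/t2) = ln(14.1/10.1) = 0.3336
Ea = 8.314 * 0.3336 / 1.1071e-04 = 25054.8094 J/mol
Ea = 25.05 kJ/mol

25.05 kJ/mol


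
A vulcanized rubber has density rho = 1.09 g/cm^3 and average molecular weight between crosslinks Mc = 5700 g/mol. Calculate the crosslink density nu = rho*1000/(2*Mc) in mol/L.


nu = rho * 1000 / (2 * Mc)
nu = 1.09 * 1000 / (2 * 5700)
nu = 1090.0 / 11400
nu = 0.0956 mol/L

0.0956 mol/L


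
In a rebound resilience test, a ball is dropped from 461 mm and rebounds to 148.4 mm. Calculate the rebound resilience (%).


Resilience = h_rebound / h_drop * 100
= 148.4 / 461 * 100
= 32.2%

32.2%


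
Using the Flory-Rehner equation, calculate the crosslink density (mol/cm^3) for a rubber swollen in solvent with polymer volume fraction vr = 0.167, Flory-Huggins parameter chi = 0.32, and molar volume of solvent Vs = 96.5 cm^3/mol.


ln(1 - vr) = ln(1 - 0.167) = -0.1827
Numerator = -((-0.1827) + 0.167 + 0.32 * 0.167^2) = 0.0068
Denominator = 96.5 * (0.167^(1/3) - 0.167/2) = 45.0836
nu = 0.0068 / 45.0836 = 1.5077e-04 mol/cm^3

1.5077e-04 mol/cm^3


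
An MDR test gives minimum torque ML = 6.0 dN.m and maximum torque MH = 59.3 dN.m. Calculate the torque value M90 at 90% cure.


M90 = ML + 0.9 * (MH - ML)
M90 = 6.0 + 0.9 * (59.3 - 6.0)
M90 = 6.0 + 0.9 * 53.3
M90 = 53.97 dN.m

53.97 dN.m


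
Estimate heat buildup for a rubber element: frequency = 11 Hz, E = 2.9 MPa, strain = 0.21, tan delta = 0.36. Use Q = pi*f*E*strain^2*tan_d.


Q = pi * f * E * strain^2 * tan_d
= pi * 11 * 2.9 * 0.21^2 * 0.36
= pi * 11 * 2.9 * 0.0441 * 0.36
= 1.5910

Q = 1.5910


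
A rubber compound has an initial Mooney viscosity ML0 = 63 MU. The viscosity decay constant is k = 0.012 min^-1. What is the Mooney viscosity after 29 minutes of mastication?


ML = ML0 * exp(-k * t)
ML = 63 * exp(-0.012 * 29)
ML = 63 * 0.7061
ML = 44.48 MU

44.48 MU


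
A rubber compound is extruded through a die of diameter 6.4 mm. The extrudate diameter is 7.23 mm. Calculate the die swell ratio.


Die swell ratio = D_extrudate / D_die
= 7.23 / 6.4
= 1.13

Die swell = 1.13


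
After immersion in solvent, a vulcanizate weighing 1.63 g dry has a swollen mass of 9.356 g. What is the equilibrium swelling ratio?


Q = W_swollen / W_dry
Q = 9.356 / 1.63
Q = 5.74

Q = 5.74


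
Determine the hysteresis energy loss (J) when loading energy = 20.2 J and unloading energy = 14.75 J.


Hysteresis loss = loading - unloading
= 20.2 - 14.75
= 5.45 J

5.45 J


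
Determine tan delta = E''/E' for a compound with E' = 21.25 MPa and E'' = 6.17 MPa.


tan delta = E'' / E'
= 6.17 / 21.25
= 0.2904

tan delta = 0.2904


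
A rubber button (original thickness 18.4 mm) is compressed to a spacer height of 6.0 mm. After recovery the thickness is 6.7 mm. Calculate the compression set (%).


CS = (t0 - recovered) / (t0 - ts) * 100
= (18.4 - 6.7) / (18.4 - 6.0) * 100
= 11.7 / 12.4 * 100
= 94.4%

94.4%


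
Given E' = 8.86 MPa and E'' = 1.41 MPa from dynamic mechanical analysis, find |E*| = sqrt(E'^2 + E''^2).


|E*| = sqrt(E'^2 + E''^2)
= sqrt(8.86^2 + 1.41^2)
= sqrt(78.4996 + 1.9881)
= 8.971 MPa

8.971 MPa


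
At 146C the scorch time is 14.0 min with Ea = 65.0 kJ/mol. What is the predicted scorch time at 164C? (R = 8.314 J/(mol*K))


Convert temperatures: T1 = 146 + 273.15 = 419.15 K, T2 = 164 + 273.15 = 437.15 K
ts2_new = 14.0 * exp(65000 / 8.314 * (1/437.15 - 1/419.15))
1/T2 - 1/T1 = -9.8236e-05
ts2_new = 6.49 min

6.49 min


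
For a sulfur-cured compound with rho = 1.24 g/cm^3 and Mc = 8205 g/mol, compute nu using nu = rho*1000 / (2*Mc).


nu = rho * 1000 / (2 * Mc)
nu = 1.24 * 1000 / (2 * 8205)
nu = 1240.0 / 16410
nu = 0.0756 mol/L

0.0756 mol/L


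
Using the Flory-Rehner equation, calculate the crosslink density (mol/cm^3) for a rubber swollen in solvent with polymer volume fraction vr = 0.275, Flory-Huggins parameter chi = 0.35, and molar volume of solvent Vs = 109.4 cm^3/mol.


ln(1 - vr) = ln(1 - 0.275) = -0.3216
Numerator = -((-0.3216) + 0.275 + 0.35 * 0.275^2) = 0.0201
Denominator = 109.4 * (0.275^(1/3) - 0.275/2) = 56.0999
nu = 0.0201 / 56.0999 = 3.5855e-04 mol/cm^3

3.5855e-04 mol/cm^3


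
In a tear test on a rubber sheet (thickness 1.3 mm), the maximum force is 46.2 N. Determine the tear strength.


Tear strength = force / thickness
= 46.2 / 1.3
= 35.54 N/mm

35.54 N/mm


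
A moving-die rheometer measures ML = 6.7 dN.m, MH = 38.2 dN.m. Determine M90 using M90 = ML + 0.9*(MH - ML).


M90 = ML + 0.9 * (MH - ML)
M90 = 6.7 + 0.9 * (38.2 - 6.7)
M90 = 6.7 + 0.9 * 31.5
M90 = 35.05 dN.m

35.05 dN.m


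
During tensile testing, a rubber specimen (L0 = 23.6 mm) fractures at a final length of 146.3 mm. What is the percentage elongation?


Elongation = (Lf - L0) / L0 * 100
= (146.3 - 23.6) / 23.6 * 100
= 122.7 / 23.6 * 100
= 519.9%

519.9%


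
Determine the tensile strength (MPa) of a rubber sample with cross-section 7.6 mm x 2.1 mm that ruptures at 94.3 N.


Area = width * thickness = 7.6 * 2.1 = 15.96 mm^2
TS = force / area = 94.3 / 15.96 = 5.91 MPa

5.91 MPa


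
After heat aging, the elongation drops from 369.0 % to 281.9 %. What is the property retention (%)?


Retention = aged / original * 100
= 281.9 / 369.0 * 100
= 76.4%

76.4%


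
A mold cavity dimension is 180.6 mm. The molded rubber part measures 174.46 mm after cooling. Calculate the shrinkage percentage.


Shrinkage = (mold - part) / mold * 100
= (180.6 - 174.46) / 180.6 * 100
= 6.14 / 180.6 * 100
= 3.4%

3.4%


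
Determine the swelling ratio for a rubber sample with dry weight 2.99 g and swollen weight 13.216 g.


Q = W_swollen / W_dry
Q = 13.216 / 2.99
Q = 4.42

Q = 4.42


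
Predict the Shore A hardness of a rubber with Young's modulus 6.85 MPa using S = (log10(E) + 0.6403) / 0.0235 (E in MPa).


log10(E) = 0.0235*S - 0.6403  =>  S = (log10(E) + 0.6403) / 0.0235
log10(6.85) = 0.835691
S = (0.835691 + 0.6403) / 0.0235 = 1.475991 / 0.0235
S = 62.8

Shore A = 62.8


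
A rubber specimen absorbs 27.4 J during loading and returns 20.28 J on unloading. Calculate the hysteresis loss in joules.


Hysteresis loss = loading - unloading
= 27.4 - 20.28
= 7.12 J

7.12 J


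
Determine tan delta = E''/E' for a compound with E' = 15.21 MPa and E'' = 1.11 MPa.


tan delta = E'' / E'
= 1.11 / 15.21
= 0.073

tan delta = 0.073


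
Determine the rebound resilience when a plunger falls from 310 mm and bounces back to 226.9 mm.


Resilience = h_rebound / h_drop * 100
= 226.9 / 310 * 100
= 73.2%

73.2%


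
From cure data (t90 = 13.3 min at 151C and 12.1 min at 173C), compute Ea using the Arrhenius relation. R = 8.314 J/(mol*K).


T1 = 424.15 K, T2 = 446.15 K
1/T1 - 1/T2 = 1.1626e-04
ln(t1/t2) = ln(13.3/12.1) = 0.0946
Ea = 8.314 * 0.0946 / 1.1626e-04 = 6762.2101 J/mol
Ea = 6.76 kJ/mol

6.76 kJ/mol


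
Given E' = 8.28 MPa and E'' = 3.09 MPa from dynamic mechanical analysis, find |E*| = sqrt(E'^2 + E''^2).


|E*| = sqrt(E'^2 + E''^2)
= sqrt(8.28^2 + 3.09^2)
= sqrt(68.5584 + 9.5481)
= 8.838 MPa

8.838 MPa


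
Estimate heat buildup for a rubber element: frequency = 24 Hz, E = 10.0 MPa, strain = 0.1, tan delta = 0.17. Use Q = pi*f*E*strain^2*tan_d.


Q = pi * f * E * strain^2 * tan_d
= pi * 24 * 10.0 * 0.1^2 * 0.17
= pi * 24 * 10.0 * 0.0100 * 0.17
= 1.2818

Q = 1.2818


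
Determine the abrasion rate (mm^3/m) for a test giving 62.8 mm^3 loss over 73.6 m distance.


Rate = volume_loss / distance
= 62.8 / 73.6
= 0.853 mm^3/m

0.853 mm^3/m


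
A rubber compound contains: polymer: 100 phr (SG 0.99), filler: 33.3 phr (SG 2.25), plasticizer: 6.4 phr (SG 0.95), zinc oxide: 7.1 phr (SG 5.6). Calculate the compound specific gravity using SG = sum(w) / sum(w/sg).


Sum of weights = 146.8
Volume contributions:
  polymer: 100/0.99 = 101.0101
  filler: 33.3/2.25 = 14.8000
  plasticizer: 6.4/0.95 = 6.7368
  zinc oxide: 7.1/5.6 = 1.2679
Sum of volumes = 123.8148
SG = 146.8 / 123.8148 = 1.186

SG = 1.186


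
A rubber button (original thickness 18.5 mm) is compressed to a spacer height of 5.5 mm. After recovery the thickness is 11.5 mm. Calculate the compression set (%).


CS = (t0 - recovered) / (t0 - ts) * 100
= (18.5 - 11.5) / (18.5 - 5.5) * 100
= 7.0 / 13.0 * 100
= 53.8%

53.8%


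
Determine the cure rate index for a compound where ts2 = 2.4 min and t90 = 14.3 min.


CRI = 100 / (t90 - ts2)
= 100 / (14.3 - 2.4)
= 100 / 11.9
= 8.4 min^-1

8.4 min^-1


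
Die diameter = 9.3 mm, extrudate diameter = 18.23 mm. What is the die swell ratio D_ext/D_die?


Die swell ratio = D_extrudate / D_die
= 18.23 / 9.3
= 1.96

Die swell = 1.96


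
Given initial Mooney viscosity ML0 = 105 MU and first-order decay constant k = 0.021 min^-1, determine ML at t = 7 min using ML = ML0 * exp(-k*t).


ML = ML0 * exp(-k * t)
ML = 105 * exp(-0.021 * 7)
ML = 105 * 0.8633
ML = 90.65 MU

90.65 MU


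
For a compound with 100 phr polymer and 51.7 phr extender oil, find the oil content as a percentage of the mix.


Oil % = oil / (100 + oil) * 100
= 51.7 / (100 + 51.7) * 100
= 51.7 / 151.7 * 100
= 34.08%

34.08%


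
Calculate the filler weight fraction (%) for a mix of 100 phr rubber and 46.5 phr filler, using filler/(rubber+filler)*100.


Filler % = filler / (rubber + filler) * 100
= 46.5 / (100 + 46.5) * 100
= 46.5 / 146.5 * 100
= 31.74%

31.74%


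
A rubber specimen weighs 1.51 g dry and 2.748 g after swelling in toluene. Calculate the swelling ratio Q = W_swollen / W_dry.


Q = W_swollen / W_dry
Q = 2.748 / 1.51
Q = 1.82

Q = 1.82


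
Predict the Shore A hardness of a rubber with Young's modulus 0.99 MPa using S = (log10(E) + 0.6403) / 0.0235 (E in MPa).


log10(E) = 0.0235*S - 0.6403  =>  S = (log10(E) + 0.6403) / 0.0235
log10(0.99) = -0.004365
S = (-0.004365 + 0.6403) / 0.0235 = 0.635935 / 0.0235
S = 27.1

Shore A = 27.1


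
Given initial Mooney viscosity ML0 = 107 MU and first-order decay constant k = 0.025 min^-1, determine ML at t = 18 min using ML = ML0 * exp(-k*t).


ML = ML0 * exp(-k * t)
ML = 107 * exp(-0.025 * 18)
ML = 107 * 0.6376
ML = 68.23 MU

68.23 MU


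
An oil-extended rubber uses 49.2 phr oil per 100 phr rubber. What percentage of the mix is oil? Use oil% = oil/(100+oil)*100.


Oil % = oil / (100 + oil) * 100
= 49.2 / (100 + 49.2) * 100
= 49.2 / 149.2 * 100
= 32.98%

32.98%


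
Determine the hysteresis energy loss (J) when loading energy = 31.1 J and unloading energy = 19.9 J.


Hysteresis loss = loading - unloading
= 31.1 - 19.9
= 11.2 J

11.2 J


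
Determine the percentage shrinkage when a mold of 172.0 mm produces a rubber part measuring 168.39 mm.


Shrinkage = (mold - part) / mold * 100
= (172.0 - 168.39) / 172.0 * 100
= 3.61 / 172.0 * 100
= 2.1%

2.1%


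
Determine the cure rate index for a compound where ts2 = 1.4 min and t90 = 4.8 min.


CRI = 100 / (t90 - ts2)
= 100 / (4.8 - 1.4)
= 100 / 3.4
= 29.41 min^-1

29.41 min^-1


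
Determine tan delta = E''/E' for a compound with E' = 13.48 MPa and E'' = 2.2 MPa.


tan delta = E'' / E'
= 2.2 / 13.48
= 0.1632

tan delta = 0.1632


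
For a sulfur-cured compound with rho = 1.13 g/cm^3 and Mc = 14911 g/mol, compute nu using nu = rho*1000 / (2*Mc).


nu = rho * 1000 / (2 * Mc)
nu = 1.13 * 1000 / (2 * 14911)
nu = 1130.0 / 29822
nu = 0.0379 mol/L

0.0379 mol/L


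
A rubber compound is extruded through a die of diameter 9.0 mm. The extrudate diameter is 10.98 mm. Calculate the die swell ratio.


Die swell ratio = D_extrudate / D_die
= 10.98 / 9.0
= 1.22

Die swell = 1.22


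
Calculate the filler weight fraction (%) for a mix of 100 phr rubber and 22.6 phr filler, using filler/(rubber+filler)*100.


Filler % = filler / (rubber + filler) * 100
= 22.6 / (100 + 22.6) * 100
= 22.6 / 122.6 * 100
= 18.43%

18.43%


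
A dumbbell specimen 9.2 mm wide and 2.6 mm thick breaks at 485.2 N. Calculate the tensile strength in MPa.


Area = width * thickness = 9.2 * 2.6 = 23.92 mm^2
TS = force / area = 485.2 / 23.92 = 20.28 MPa

20.28 MPa


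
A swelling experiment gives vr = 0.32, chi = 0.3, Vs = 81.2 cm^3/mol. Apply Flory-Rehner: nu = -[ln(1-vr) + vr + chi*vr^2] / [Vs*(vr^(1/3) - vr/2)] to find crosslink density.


ln(1 - vr) = ln(1 - 0.32) = -0.3857
Numerator = -((-0.3857) + 0.32 + 0.3 * 0.32^2) = 0.0349
Denominator = 81.2 * (0.32^(1/3) - 0.32/2) = 42.5480
nu = 0.0349 / 42.5480 = 8.2125e-04 mol/cm^3

8.2125e-04 mol/cm^3


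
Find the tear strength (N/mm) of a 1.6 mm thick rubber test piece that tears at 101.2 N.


Tear strength = force / thickness
= 101.2 / 1.6
= 63.25 N/mm

63.25 N/mm


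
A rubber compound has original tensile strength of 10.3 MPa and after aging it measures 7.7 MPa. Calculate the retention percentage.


Retention = aged / original * 100
= 7.7 / 10.3 * 100
= 74.8%

74.8%


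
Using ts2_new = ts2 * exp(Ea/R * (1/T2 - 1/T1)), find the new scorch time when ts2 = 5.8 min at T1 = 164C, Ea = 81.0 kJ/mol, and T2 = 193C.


Convert temperatures: T1 = 164 + 273.15 = 437.15 K, T2 = 193 + 273.15 = 466.15 K
ts2_new = 5.8 * exp(81000 / 8.314 * (1/466.15 - 1/437.15))
1/T2 - 1/T1 = -1.4231e-04
ts2_new = 1.45 min

1.45 min


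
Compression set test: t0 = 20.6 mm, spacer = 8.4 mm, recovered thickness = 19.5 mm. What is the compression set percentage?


CS = (t0 - recovered) / (t0 - ts) * 100
= (20.6 - 19.5) / (20.6 - 8.4) * 100
= 1.1 / 12.2 * 100
= 9.0%

9.0%


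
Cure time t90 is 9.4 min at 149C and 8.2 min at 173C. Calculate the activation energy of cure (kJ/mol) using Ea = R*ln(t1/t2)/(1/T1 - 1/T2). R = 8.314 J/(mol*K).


T1 = 422.15 K, T2 = 446.15 K
1/T1 - 1/T2 = 1.2743e-04
ln(t1/t2) = ln(9.4/8.2) = 0.1366
Ea = 8.314 * 0.1366 / 1.2743e-04 = 8910.8551 J/mol
Ea = 8.91 kJ/mol

8.91 kJ/mol


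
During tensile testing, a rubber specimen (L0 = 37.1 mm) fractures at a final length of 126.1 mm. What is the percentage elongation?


Elongation = (Lf - L0) / L0 * 100
= (126.1 - 37.1) / 37.1 * 100
= 89.0 / 37.1 * 100
= 239.9%

239.9%


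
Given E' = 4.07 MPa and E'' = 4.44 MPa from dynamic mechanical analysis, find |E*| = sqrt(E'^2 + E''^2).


|E*| = sqrt(E'^2 + E''^2)
= sqrt(4.07^2 + 4.44^2)
= sqrt(16.5649 + 19.7136)
= 6.023 MPa

6.023 MPa


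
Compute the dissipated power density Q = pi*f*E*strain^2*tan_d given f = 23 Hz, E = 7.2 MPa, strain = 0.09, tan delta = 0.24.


Q = pi * f * E * strain^2 * tan_d
= pi * 23 * 7.2 * 0.09^2 * 0.24
= pi * 23 * 7.2 * 0.0081 * 0.24
= 1.0114

Q = 1.0114


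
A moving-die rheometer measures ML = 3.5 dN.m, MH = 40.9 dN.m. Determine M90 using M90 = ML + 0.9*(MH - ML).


M90 = ML + 0.9 * (MH - ML)
M90 = 3.5 + 0.9 * (40.9 - 3.5)
M90 = 3.5 + 0.9 * 37.4
M90 = 37.16 dN.m

37.16 dN.m


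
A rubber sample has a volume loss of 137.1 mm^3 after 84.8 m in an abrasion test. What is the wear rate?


Rate = volume_loss / distance
= 137.1 / 84.8
= 1.617 mm^3/m

1.617 mm^3/m


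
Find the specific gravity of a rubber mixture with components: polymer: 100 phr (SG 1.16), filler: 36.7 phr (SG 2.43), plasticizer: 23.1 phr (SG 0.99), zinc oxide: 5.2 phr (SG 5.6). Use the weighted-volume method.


Sum of weights = 165.0
Volume contributions:
  polymer: 100/1.16 = 86.2069
  filler: 36.7/2.43 = 15.1029
  plasticizer: 23.1/0.99 = 23.3333
  zinc oxide: 5.2/5.6 = 0.9286
Sum of volumes = 125.5717
SG = 165.0 / 125.5717 = 1.314

SG = 1.314


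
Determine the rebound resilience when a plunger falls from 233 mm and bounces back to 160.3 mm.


Resilience = h_rebound / h_drop * 100
= 160.3 / 233 * 100
= 68.8%

68.8%


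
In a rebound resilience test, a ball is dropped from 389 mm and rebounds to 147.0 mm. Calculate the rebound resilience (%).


Resilience = h_rebound / h_drop * 100
= 147.0 / 389 * 100
= 37.8%

37.8%


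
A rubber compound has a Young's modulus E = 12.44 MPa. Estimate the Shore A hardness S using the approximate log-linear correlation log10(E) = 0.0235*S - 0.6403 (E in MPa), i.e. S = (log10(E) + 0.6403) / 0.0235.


log10(E) = 0.0235*S - 0.6403  =>  S = (log10(E) + 0.6403) / 0.0235
log10(12.44) = 1.094820
S = (1.094820 + 0.6403) / 0.0235 = 1.735120 / 0.0235
S = 73.8

Shore A = 73.8


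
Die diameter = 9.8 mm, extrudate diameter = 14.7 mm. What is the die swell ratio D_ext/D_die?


Die swell ratio = D_extrudate / D_die
= 14.7 / 9.8
= 1.5

Die swell = 1.5


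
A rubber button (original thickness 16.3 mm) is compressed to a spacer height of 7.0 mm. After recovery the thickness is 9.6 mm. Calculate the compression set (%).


CS = (t0 - recovered) / (t0 - ts) * 100
= (16.3 - 9.6) / (16.3 - 7.0) * 100
= 6.7 / 9.3 * 100
= 72.0%

72.0%


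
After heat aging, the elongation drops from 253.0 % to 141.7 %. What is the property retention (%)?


Retention = aged / original * 100
= 141.7 / 253.0 * 100
= 56.0%

56.0%


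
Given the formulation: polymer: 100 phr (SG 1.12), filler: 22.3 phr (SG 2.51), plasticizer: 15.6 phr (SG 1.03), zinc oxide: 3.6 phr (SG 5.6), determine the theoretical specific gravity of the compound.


Sum of weights = 141.5
Volume contributions:
  polymer: 100/1.12 = 89.2857
  filler: 22.3/2.51 = 8.8845
  plasticizer: 15.6/1.03 = 15.1456
  zinc oxide: 3.6/5.6 = 0.6429
Sum of volumes = 113.9587
SG = 141.5 / 113.9587 = 1.242

SG = 1.242


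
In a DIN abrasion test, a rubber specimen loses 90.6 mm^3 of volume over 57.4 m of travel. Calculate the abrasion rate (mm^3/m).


Rate = volume_loss / distance
= 90.6 / 57.4
= 1.578 mm^3/m

1.578 mm^3/m


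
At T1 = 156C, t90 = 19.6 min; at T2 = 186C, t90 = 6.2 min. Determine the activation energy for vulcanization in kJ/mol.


T1 = 429.15 K, T2 = 459.15 K
1/T1 - 1/T2 = 1.5225e-04
ln(t1/t2) = ln(19.6/6.2) = 1.1510
Ea = 8.314 * 1.1510 / 1.5225e-04 = 62852.1809 J/mol
Ea = 62.85 kJ/mol

62.85 kJ/mol


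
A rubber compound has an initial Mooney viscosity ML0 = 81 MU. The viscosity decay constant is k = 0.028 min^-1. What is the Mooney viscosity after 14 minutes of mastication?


ML = ML0 * exp(-k * t)
ML = 81 * exp(-0.028 * 14)
ML = 81 * 0.6757
ML = 54.73 MU

54.73 MU


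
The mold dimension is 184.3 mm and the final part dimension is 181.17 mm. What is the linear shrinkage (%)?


Shrinkage = (mold - part) / mold * 100
= (184.3 - 181.17) / 184.3 * 100
= 3.13 / 184.3 * 100
= 1.7%

1.7%


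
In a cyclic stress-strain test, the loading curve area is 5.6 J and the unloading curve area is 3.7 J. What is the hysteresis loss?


Hysteresis loss = loading - unloading
= 5.6 - 3.7
= 1.9 J

1.9 J


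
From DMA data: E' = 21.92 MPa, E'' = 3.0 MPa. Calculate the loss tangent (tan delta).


tan delta = E'' / E'
= 3.0 / 21.92
= 0.1369

tan delta = 0.1369


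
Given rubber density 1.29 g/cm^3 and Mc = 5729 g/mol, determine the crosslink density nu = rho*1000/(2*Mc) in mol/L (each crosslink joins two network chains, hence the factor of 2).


nu = rho * 1000 / (2 * Mc)
nu = 1.29 * 1000 / (2 * 5729)
nu = 1290.0 / 11458
nu = 0.1126 mol/L

0.1126 mol/L


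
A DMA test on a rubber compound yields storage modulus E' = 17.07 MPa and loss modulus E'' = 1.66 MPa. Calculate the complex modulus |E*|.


|E*| = sqrt(E'^2 + E''^2)
= sqrt(17.07^2 + 1.66^2)
= sqrt(291.3849 + 2.7556)
= 17.151 MPa

17.151 MPa


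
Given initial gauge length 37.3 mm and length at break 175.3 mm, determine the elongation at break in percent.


Elongation = (Lf - L0) / L0 * 100
= (175.3 - 37.3) / 37.3 * 100
= 138.0 / 37.3 * 100
= 370.0%

370.0%


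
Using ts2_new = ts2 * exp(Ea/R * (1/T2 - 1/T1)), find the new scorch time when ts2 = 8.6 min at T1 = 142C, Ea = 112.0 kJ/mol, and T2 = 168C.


Convert temperatures: T1 = 142 + 273.15 = 415.15 K, T2 = 168 + 273.15 = 441.15 K
ts2_new = 8.6 * exp(112000 / 8.314 * (1/441.15 - 1/415.15))
1/T2 - 1/T1 = -1.4197e-04
ts2_new = 1.27 min

1.27 min


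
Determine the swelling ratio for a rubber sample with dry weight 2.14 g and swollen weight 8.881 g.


Q = W_swollen / W_dry
Q = 8.881 / 2.14
Q = 4.15

Q = 4.15


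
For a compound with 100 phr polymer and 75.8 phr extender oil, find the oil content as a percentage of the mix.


Oil % = oil / (100 + oil) * 100
= 75.8 / (100 + 75.8) * 100
= 75.8 / 175.8 * 100
= 43.12%

43.12%


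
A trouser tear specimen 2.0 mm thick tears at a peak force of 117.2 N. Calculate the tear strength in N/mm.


Tear strength = force / thickness
= 117.2 / 2.0
= 58.6 N/mm

58.6 N/mm


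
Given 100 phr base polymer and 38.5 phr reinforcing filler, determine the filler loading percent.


Filler % = filler / (rubber + filler) * 100
= 38.5 / (100 + 38.5) * 100
= 38.5 / 138.5 * 100
= 27.8%

27.8%


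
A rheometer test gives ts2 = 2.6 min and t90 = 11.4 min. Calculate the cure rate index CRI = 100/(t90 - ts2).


CRI = 100 / (t90 - ts2)
= 100 / (11.4 - 2.6)
= 100 / 8.8
= 11.36 min^-1

11.36 min^-1


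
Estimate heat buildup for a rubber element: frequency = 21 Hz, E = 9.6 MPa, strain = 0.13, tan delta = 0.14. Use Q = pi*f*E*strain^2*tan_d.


Q = pi * f * E * strain^2 * tan_d
= pi * 21 * 9.6 * 0.13^2 * 0.14
= pi * 21 * 9.6 * 0.0169 * 0.14
= 1.4985

Q = 1.4985


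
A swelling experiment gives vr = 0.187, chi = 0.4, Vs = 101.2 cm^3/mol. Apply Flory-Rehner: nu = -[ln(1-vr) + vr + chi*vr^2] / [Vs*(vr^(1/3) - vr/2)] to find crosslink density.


ln(1 - vr) = ln(1 - 0.187) = -0.2070
Numerator = -((-0.2070) + 0.187 + 0.4 * 0.187^2) = 0.0060
Denominator = 101.2 * (0.187^(1/3) - 0.187/2) = 48.4088
nu = 0.0060 / 48.4088 = 1.2470e-04 mol/cm^3

1.2470e-04 mol/cm^3


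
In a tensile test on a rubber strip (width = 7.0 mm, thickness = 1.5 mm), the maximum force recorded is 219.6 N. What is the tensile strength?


Area = width * thickness = 7.0 * 1.5 = 10.5 mm^2
TS = force / area = 219.6 / 10.5 = 20.91 MPa

20.91 MPa


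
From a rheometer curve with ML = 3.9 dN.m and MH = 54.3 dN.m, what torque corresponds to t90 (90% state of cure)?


M90 = ML + 0.9 * (MH - ML)
M90 = 3.9 + 0.9 * (54.3 - 3.9)
M90 = 3.9 + 0.9 * 50.4
M90 = 49.26 dN.m

49.26 dN.m


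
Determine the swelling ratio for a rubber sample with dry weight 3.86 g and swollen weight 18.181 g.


Q = W_swollen / W_dry
Q = 18.181 / 3.86
Q = 4.71

Q = 4.71


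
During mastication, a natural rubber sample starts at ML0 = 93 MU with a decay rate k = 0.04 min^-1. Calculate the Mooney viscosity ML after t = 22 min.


ML = ML0 * exp(-k * t)
ML = 93 * exp(-0.04 * 22)
ML = 93 * 0.4148
ML = 38.57 MU

38.57 MU


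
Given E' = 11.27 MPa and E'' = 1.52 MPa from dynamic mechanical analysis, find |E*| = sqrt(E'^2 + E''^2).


|E*| = sqrt(E'^2 + E''^2)
= sqrt(11.27^2 + 1.52^2)
= sqrt(127.0129 + 2.3104)
= 11.372 MPa

11.372 MPa


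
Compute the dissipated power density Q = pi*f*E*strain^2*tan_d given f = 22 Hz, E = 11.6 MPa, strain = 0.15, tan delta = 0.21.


Q = pi * f * E * strain^2 * tan_d
= pi * 22 * 11.6 * 0.15^2 * 0.21
= pi * 22 * 11.6 * 0.0225 * 0.21
= 3.7882

Q = 3.7882


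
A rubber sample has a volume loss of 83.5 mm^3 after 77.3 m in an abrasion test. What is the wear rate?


Rate = volume_loss / distance
= 83.5 / 77.3
= 1.08 mm^3/m

1.08 mm^3/m


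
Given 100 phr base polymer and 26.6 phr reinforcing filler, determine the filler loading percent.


Filler % = filler / (rubber + filler) * 100
= 26.6 / (100 + 26.6) * 100
= 26.6 / 126.6 * 100
= 21.01%

21.01%


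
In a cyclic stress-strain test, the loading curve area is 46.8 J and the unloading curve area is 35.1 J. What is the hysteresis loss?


Hysteresis loss = loading - unloading
= 46.8 - 35.1
= 11.7 J

11.7 J


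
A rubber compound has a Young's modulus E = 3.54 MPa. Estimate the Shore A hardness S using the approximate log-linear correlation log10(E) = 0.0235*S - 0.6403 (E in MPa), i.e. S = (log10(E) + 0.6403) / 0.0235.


log10(E) = 0.0235*S - 0.6403  =>  S = (log10(E) + 0.6403) / 0.0235
log10(3.54) = 0.549003
S = (0.549003 + 0.6403) / 0.0235 = 1.189303 / 0.0235
S = 50.6

Shore A = 50.6


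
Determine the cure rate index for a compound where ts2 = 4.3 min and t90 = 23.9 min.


CRI = 100 / (t90 - ts2)
= 100 / (23.9 - 4.3)
= 100 / 19.6
= 5.1 min^-1

5.1 min^-1


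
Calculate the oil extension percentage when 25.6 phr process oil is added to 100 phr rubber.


Oil % = oil / (100 + oil) * 100
= 25.6 / (100 + 25.6) * 100
= 25.6 / 125.6 * 100
= 20.38%

20.38%


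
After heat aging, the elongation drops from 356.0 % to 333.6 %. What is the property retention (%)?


Retention = aged / original * 100
= 333.6 / 356.0 * 100
= 93.7%

93.7%


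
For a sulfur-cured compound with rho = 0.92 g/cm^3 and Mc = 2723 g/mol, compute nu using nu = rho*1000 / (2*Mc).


nu = rho * 1000 / (2 * Mc)
nu = 0.92 * 1000 / (2 * 2723)
nu = 920.0 / 5446
nu = 0.1689 mol/L

0.1689 mol/L


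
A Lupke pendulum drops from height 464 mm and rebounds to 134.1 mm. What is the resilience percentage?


Resilience = h_rebound / h_drop * 100
= 134.1 / 464 * 100
= 28.9%

28.9%


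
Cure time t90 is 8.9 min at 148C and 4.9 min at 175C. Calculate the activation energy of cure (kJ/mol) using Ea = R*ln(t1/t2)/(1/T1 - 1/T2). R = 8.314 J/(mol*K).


T1 = 421.15 K, T2 = 448.15 K
1/T1 - 1/T2 = 1.4306e-04
ln(t1/t2) = ln(8.9/4.9) = 0.5968
Ea = 8.314 * 0.5968 / 1.4306e-04 = 34685.4211 J/mol
Ea = 34.69 kJ/mol

34.69 kJ/mol


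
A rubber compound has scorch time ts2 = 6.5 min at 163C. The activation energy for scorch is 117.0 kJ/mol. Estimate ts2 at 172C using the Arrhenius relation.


Convert temperatures: T1 = 163 + 273.15 = 436.15 K, T2 = 172 + 273.15 = 445.15 K
ts2_new = 6.5 * exp(117000 / 8.314 * (1/445.15 - 1/436.15))
1/T2 - 1/T1 = -4.6355e-05
ts2_new = 3.39 min

3.39 min


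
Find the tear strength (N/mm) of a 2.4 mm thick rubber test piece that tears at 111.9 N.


Tear strength = force / thickness
= 111.9 / 2.4
= 46.63 N/mm

46.63 N/mm


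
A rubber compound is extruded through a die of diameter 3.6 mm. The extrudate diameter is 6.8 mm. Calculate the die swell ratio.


Die swell ratio = D_extrudate / D_die
= 6.8 / 3.6
= 1.889

Die swell = 1.889


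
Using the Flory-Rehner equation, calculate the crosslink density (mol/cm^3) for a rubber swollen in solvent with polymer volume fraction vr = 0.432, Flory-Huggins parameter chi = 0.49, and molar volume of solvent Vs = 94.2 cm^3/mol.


ln(1 - vr) = ln(1 - 0.432) = -0.5656
Numerator = -((-0.5656) + 0.432 + 0.49 * 0.432^2) = 0.0422
Denominator = 94.2 * (0.432^(1/3) - 0.432/2) = 50.8635
nu = 0.0422 / 50.8635 = 8.2944e-04 mol/cm^3

8.2944e-04 mol/cm^3


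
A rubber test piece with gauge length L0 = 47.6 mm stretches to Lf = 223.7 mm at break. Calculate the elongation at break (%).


Elongation = (Lf - L0) / L0 * 100
= (223.7 - 47.6) / 47.6 * 100
= 176.1 / 47.6 * 100
= 370.0%

370.0%


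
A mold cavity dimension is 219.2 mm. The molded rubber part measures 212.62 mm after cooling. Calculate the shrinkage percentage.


Shrinkage = (mold - part) / mold * 100
= (219.2 - 212.62) / 219.2 * 100
= 6.58 / 219.2 * 100
= 3.0%

3.0%


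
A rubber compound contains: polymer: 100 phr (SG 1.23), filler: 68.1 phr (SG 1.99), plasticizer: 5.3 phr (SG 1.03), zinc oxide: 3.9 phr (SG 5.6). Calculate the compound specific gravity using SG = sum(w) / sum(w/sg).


Sum of weights = 177.3
Volume contributions:
  polymer: 100/1.23 = 81.3008
  filler: 68.1/1.99 = 34.2211
  plasticizer: 5.3/1.03 = 5.1456
  zinc oxide: 3.9/5.6 = 0.6964
Sum of volumes = 121.3640
SG = 177.3 / 121.3640 = 1.461

SG = 1.461


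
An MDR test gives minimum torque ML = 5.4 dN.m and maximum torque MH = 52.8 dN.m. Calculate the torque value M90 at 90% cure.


M90 = ML + 0.9 * (MH - ML)
M90 = 5.4 + 0.9 * (52.8 - 5.4)
M90 = 5.4 + 0.9 * 47.4
M90 = 48.06 dN.m

48.06 dN.m


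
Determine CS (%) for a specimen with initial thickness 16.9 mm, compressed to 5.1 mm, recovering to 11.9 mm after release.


CS = (t0 - recovered) / (t0 - ts) * 100
= (16.9 - 11.9) / (16.9 - 5.1) * 100
= 5.0 / 11.8 * 100
= 42.4%

42.4%


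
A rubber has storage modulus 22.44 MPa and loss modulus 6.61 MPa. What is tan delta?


tan delta = E'' / E'
= 6.61 / 22.44
= 0.2946

tan delta = 0.2946


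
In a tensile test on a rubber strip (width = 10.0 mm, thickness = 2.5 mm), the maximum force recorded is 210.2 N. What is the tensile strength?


Area = width * thickness = 10.0 * 2.5 = 25.0 mm^2
TS = force / area = 210.2 / 25.0 = 8.41 MPa

8.41 MPa


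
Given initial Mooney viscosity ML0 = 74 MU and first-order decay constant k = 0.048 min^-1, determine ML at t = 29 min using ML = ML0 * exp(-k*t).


ML = ML0 * exp(-k * t)
ML = 74 * exp(-0.048 * 29)
ML = 74 * 0.2486
ML = 18.39 MU

18.39 MU


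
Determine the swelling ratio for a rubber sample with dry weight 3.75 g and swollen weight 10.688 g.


Q = W_swollen / W_dry
Q = 10.688 / 3.75
Q = 2.85

Q = 2.85


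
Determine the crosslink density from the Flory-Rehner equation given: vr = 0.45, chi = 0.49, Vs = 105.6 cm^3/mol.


ln(1 - vr) = ln(1 - 0.45) = -0.5978
Numerator = -((-0.5978) + 0.45 + 0.49 * 0.45^2) = 0.0486
Denominator = 105.6 * (0.45^(1/3) - 0.45/2) = 57.1623
nu = 0.0486 / 57.1623 = 8.5042e-04 mol/cm^3

8.5042e-04 mol/cm^3


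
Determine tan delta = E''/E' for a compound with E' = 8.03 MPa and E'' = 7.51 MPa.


tan delta = E'' / E'
= 7.51 / 8.03
= 0.9352

tan delta = 0.9352


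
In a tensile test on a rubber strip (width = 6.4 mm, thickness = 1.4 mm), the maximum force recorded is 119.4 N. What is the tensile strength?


Area = width * thickness = 6.4 * 1.4 = 8.96 mm^2
TS = force / area = 119.4 / 8.96 = 13.33 MPa

13.33 MPa


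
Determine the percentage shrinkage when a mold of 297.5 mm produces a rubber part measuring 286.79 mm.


Shrinkage = (mold - part) / mold * 100
= (297.5 - 286.79) / 297.5 * 100
= 10.71 / 297.5 * 100
= 3.6%

3.6%


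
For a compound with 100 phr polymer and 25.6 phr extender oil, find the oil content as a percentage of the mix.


Oil % = oil / (100 + oil) * 100
= 25.6 / (100 + 25.6) * 100
= 25.6 / 125.6 * 100
= 20.38%

20.38%


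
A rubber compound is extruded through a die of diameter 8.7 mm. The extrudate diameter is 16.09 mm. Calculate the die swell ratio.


Die swell ratio = D_extrudate / D_die
= 16.09 / 8.7
= 1.849

Die swell = 1.849


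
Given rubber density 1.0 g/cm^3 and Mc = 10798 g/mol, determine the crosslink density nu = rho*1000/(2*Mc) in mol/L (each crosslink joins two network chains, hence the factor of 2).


nu = rho * 1000 / (2 * Mc)
nu = 1.0 * 1000 / (2 * 10798)
nu = 1000.0 / 21596
nu = 0.0463 mol/L

0.0463 mol/L


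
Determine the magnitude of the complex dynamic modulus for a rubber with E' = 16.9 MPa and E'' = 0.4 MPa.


|E*| = sqrt(E'^2 + E''^2)
= sqrt(16.9^2 + 0.4^2)
= sqrt(285.6100 + 0.1600)
= 16.905 MPa

16.905 MPa


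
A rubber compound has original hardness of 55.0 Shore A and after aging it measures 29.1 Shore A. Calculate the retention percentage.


Retention = aged / original * 100
= 29.1 / 55.0 * 100
= 52.9%

52.9%


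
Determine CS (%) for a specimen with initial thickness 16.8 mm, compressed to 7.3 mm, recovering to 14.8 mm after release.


CS = (t0 - recovered) / (t0 - ts) * 100
= (16.8 - 14.8) / (16.8 - 7.3) * 100
= 2.0 / 9.5 * 100
= 21.1%

21.1%


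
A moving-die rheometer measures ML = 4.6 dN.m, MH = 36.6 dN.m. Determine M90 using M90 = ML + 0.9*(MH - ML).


M90 = ML + 0.9 * (MH - ML)
M90 = 4.6 + 0.9 * (36.6 - 4.6)
M90 = 4.6 + 0.9 * 32.0
M90 = 33.4 dN.m

33.4 dN.m


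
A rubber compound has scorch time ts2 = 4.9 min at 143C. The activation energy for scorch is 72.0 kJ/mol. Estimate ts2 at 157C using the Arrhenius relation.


Convert temperatures: T1 = 143 + 273.15 = 416.15 K, T2 = 157 + 273.15 = 430.15 K
ts2_new = 4.9 * exp(72000 / 8.314 * (1/430.15 - 1/416.15))
1/T2 - 1/T1 = -7.8209e-05
ts2_new = 2.49 min

2.49 min


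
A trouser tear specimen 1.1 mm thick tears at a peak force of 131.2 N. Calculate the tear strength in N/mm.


Tear strength = force / thickness
= 131.2 / 1.1
= 119.27 N/mm

119.27 N/mm


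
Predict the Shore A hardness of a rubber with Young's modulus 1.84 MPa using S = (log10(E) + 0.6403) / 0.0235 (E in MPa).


log10(E) = 0.0235*S - 0.6403  =>  S = (log10(E) + 0.6403) / 0.0235
log10(1.84) = 0.264818
S = (0.264818 + 0.6403) / 0.0235 = 0.905118 / 0.0235
S = 38.5

Shore A = 38.5


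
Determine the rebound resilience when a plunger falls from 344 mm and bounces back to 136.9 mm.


Resilience = h_rebound / h_drop * 100
= 136.9 / 344 * 100
= 39.8%

39.8%
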